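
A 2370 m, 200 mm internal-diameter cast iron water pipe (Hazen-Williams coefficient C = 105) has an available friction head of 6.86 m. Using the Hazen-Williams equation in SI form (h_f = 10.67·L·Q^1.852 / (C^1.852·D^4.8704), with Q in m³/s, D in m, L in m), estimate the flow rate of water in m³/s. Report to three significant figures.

Rearranging: Q = [h_f·C^1.852·D^4.8704 / (10.67·L)]^(1/1.852)
Q = [6.86·105^1.852·0.200^4.8704 / (10.67·2370)]^0.540 = 0.01808 m³/s

Q ≈ 0.0181 m³/s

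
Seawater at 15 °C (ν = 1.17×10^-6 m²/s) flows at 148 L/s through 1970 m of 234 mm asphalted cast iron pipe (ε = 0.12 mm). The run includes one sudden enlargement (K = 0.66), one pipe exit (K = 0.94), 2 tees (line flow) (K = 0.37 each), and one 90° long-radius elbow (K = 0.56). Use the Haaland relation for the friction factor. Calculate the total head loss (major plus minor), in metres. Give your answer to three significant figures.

V = 4Q/(πD²) = 3.441 m/s; V²/2g = 0.6036 m
Re = 6.88×10^5, ε/D = 5.13×10^-4 → f = 0.01744 (Haaland)
Major: h_f = f(L/D)·V²/2g = 0.01744·8419·0.6036 = 88.65 m
Minor: ΣK = 2.90; h_m = ΣK·V²/2g = 1.751 m
Total H_L = 88.65 + 1.751 = 90.40 m

H_L ≈ 90.4 m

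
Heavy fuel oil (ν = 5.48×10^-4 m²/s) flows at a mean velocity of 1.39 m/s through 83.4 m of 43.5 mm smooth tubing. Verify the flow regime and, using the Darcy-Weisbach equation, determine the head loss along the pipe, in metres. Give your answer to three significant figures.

h_f ≈ 110 m

Re = VD/ν = 1.39·0.04350/5.48×10^-4 = 110 → laminar (Re < 2300)
f = 64/Re = 0.5800
h_f = f(L/D)V²/(2g) = 0.5800·(83.4/0.04350)·1.39²/(2·9.81) = 109.5 m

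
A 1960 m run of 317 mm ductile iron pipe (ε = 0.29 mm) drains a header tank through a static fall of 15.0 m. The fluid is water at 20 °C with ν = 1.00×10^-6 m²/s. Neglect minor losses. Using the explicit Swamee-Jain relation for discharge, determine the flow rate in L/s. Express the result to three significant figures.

Swamee-Jain (Type II): Q = -0.965·√(gD⁵h_f/L)·ln[ε/(3.7D) + √(3.17ν²L/(gD³h_f))]
√(gD⁵h_f/L) = √(9.81·0.317⁵·15.0/1960) = 0.01550
ε/(3.7D) = 2.47×10^-4; √(3.17ν²L/(gD³h_f)) = 3.64×10^-5
Q = -0.965·0.01550·ln(2.837×10^-4) = 0.1222 m³/s
Check: V = 1.55 m/s, Re = 4.91×10^5, f = 0.01999, h_f = 15.1 m ≈ 15.0 m ✓

Q ≈ 122 L/s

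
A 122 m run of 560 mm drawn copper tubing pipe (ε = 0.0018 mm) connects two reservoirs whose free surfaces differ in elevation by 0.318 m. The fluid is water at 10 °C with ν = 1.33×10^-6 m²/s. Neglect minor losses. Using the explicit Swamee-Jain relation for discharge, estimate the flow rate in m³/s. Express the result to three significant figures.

Q ≈ 0.370 m³/s

Swamee-Jain (Type II): Q = -0.965·√(gD⁵h_f/L)·ln[ε/(3.7D) + √(3.17ν²L/(gD³h_f))]
√(gD⁵h_f/L) = √(9.81·0.560⁵·0.318/122) = 0.03753
ε/(3.7D) = 8.69×10^-7; √(3.17ν²L/(gD³h_f)) = 3.53×10^-5
Q = -0.965·0.03753·ln(3.621×10^-5) = 0.3703 m³/s
Check: V = 1.50 m/s, Re = 6.33×10^5, f = 0.01262, h_f = 0.317 m ≈ 0.318 m ✓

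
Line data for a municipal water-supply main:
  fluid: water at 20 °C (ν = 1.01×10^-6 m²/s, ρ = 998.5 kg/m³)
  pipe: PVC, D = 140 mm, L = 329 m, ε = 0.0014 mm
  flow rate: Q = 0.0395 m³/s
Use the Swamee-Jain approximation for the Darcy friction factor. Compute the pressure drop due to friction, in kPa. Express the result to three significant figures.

V = 4Q/(πD²) = 4·0.0395/(π·0.140²) = 2.566 m/s
Re = VD/ν = 2.566·0.140/1.01×10^-6 = 3.56×10^5 → turbulent
ε/D = 0.0014/140 = 1.00×10^-5
Swamee-Jain: f = 0.01406
h_f = f(L/D)V²/(2g) = 0.01406·(329/0.140)·2.566²/(2·9.81) = 11.09 m
Δp = ρg·h_f = 998.5·9.81·11.09 = 108.6 kPa

Δp ≈ 109 kPa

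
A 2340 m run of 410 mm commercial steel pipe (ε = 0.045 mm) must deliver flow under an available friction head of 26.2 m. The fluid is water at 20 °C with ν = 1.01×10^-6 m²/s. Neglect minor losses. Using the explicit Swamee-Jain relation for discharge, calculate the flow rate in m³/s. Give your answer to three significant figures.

Swamee-Jain (Type II): Q = -0.965·√(gD⁵h_f/L)·ln[ε/(3.7D) + √(3.17ν²L/(gD³h_f))]
√(gD⁵h_f/L) = √(9.81·0.410⁵·26.2/2340) = 0.03567
ε/(3.7D) = 2.97×10^-5; √(3.17ν²L/(gD³h_f)) = 2.07×10^-5
Q = -0.965·0.03567·ln(5.033×10^-5) = 0.3407 m³/s
Check: V = 2.58 m/s, Re = 1.05×10^6, f = 0.01360, h_f = 26.3 m ≈ 26.2 m ✓

Q ≈ 0.341 m³/s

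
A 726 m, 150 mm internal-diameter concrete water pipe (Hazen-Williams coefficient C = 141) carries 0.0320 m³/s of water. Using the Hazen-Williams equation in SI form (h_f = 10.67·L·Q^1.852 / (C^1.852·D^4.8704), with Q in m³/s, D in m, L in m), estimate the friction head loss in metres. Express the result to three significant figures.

h_f ≈ 14.2 m

h_f = 10.67·726·0.0320^1.852 / (141^1.852·0.150^4.8704) = 14.22 m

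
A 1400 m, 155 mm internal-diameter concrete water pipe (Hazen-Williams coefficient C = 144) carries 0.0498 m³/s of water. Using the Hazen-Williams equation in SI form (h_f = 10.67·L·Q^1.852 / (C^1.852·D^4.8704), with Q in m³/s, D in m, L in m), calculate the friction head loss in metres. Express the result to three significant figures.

h_f = 10.67·1400·0.0498^1.852 / (144^1.852·0.155^4.8704) = 51.01 m

h_f ≈ 51.0 m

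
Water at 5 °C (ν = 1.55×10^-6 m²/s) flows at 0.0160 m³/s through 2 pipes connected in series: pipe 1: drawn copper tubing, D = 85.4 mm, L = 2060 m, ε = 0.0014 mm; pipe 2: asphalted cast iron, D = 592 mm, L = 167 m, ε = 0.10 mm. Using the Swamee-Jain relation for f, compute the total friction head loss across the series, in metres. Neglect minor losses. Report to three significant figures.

H ≈ 158 m

Pipe 1: V = 2.793 m/s, Re = 1.54×10^5, ε/D = 1.64×10^-5, f = 0.01649, h_1 = f(L/D)V²/2g = 158.1 m
Pipe 2: V = 0.05813 m/s, Re = 2.22×10^4, ε/D = 1.69×10^-4, f = 0.02559, h_2 = f(L/D)V²/2g = 0.001243 m
Series → Q common, losses add: H = Σh = 158.1 m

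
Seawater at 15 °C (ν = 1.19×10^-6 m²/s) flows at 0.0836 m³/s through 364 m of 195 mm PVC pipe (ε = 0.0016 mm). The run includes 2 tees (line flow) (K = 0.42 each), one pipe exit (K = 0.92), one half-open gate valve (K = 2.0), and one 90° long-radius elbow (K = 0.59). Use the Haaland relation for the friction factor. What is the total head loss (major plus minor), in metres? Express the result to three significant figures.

V = 4Q/(πD²) = 2.799 m/s; V²/2g = 0.3994 m
Re = 4.59×10^5, ε/D = 8.21×10^-6 → f = 0.01335 (Haaland)
Major: h_f = f(L/D)·V²/2g = 0.01335·1867·0.3994 = 9.955 m
Minor: ΣK = 4.35; h_m = ΣK·V²/2g = 1.737 m
Total H_L = 9.955 + 1.737 = 11.69 m

H_L ≈ 11.7 m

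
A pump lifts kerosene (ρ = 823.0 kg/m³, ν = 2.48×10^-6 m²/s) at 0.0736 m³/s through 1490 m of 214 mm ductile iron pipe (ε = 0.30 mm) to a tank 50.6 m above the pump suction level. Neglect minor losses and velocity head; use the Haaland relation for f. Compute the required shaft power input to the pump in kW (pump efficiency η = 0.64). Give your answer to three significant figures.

P_shaft ≈ 78.0 kW

V = 4Q/(πD²) = 2.046 m/s; Re = 1.77×10^5; ε/D = 0.00140; f = 0.02251
h_f = f(L/D)V²/2g = 33.45 m
Total head H = z + h_f = 50.6 + 33.45 = 84.05 m
P_hyd = ρgQH = 823.0·9.81·0.0736·84.05 = 49.95 kW
P_shaft = P_hyd/η = 49.95/0.64 = 78.04 kW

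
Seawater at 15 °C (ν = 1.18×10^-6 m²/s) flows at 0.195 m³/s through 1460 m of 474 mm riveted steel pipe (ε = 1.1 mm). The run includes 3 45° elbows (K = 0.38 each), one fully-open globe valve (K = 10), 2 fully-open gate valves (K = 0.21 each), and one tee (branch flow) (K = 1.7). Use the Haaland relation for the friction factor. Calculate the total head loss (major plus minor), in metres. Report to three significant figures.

H_L ≈ 5.57 m

V = 4Q/(πD²) = 1.105 m/s; V²/2g = 0.06224 m
Re = 4.44×10^5, ε/D = 0.00232 → f = 0.02475 (Haaland)
Major: h_f = f(L/D)·V²/2g = 0.02475·3080·0.06224 = 4.745 m
Minor: ΣK = 13.3; h_m = ΣK·V²/2g = 0.8253 m
Total H_L = 4.745 + 0.8253 = 5.570 m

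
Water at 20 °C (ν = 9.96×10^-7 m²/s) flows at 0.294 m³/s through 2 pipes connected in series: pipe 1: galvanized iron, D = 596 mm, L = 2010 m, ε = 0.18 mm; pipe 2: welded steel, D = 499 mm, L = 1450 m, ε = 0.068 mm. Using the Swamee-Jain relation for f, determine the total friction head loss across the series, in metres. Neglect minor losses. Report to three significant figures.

Pipe 1: V = 1.054 m/s, Re = 6.31×10^5, ε/D = 3.02×10^-4, f = 0.01615, h_1 = f(L/D)V²/2g = 3.082 m
Pipe 2: V = 1.503 m/s, Re = 7.53×10^5, ε/D = 1.36×10^-4, f = 0.01432, h_2 = f(L/D)V²/2g = 4.793 m
Series → Q common, losses add: H = Σh = 7.876 m

H ≈ 7.88 m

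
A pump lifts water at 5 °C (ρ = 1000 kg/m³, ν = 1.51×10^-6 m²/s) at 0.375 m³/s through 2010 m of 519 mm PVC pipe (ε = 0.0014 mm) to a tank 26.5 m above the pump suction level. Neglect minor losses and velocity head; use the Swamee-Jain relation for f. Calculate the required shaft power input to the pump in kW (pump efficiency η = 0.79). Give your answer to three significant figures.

P_shaft ≈ 160 kW

V = 4Q/(πD²) = 1.773 m/s; Re = 6.09×10^5; ε/D = 2.70×10^-6; f = 0.01269
h_f = f(L/D)V²/2g = 7.870 m
Total head H = z + h_f = 26.5 + 7.870 = 34.37 m
P_hyd = ρgQH = 1000·9.81·0.375·34.37 = 126.4 kW
P_shaft = P_hyd/η = 126.4/0.79 = 160.0 kW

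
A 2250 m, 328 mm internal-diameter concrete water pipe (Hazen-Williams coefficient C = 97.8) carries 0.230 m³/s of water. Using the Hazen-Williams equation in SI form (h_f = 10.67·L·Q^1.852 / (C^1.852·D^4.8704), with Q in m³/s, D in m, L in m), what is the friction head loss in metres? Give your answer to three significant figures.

h_f ≈ 74.1 m

h_f = 10.67·2250·0.230^1.852 / (97.8^1.852·0.328^4.8704) = 74.14 m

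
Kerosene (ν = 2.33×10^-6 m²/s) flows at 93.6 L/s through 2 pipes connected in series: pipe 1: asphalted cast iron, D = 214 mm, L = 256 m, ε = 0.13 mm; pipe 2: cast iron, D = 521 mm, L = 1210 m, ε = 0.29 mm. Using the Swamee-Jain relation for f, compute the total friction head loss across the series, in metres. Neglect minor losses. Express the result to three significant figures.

H ≈ 8.41 m

Pipe 1: V = 2.602 m/s, Re = 2.39×10^5, ε/D = 6.07×10^-4, f = 0.01921, h_1 = f(L/D)V²/2g = 7.933 m
Pipe 2: V = 0.4390 m/s, Re = 9.82×10^4, ε/D = 5.57×10^-4, f = 0.02070, h_2 = f(L/D)V²/2g = 0.4724 m
Series → Q common, losses add: H = Σh = 8.405 m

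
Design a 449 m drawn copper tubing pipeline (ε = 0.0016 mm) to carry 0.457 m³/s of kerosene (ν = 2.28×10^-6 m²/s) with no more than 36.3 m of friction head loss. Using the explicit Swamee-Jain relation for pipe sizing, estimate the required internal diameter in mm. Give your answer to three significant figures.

Swamee-Jain (Type III): D = 0.66·[ε^1.25·(LQ²/(gh_f))^4.75 + ν·Q^9.4·(L/(gh_f))^5.2]^0.04
LQ²/(gh_f) = 0.2633; L/(gh_f) = 1.261
Term 1 = ε^1.25·(…)^4.75 = 1.01×10^-10; Term 2 = ν·Q^9.4·(…)^5.2 = 4.84×10^-9
D = 0.66·(1.01×10^-10 + 4.84×10^-9)^0.04 = 0.3071 m = 307 mm
Check: V = 6.17 m/s, Re = 8.31×10^5, f = 0.01209, h_f = 34.3 m ≈ 36.3 m ✓

D ≈ 307 mm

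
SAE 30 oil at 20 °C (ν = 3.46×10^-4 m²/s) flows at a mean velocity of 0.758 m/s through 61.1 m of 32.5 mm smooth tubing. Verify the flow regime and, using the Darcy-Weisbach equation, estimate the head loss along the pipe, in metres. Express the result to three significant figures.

Re = VD/ν = 0.758·0.03250/3.46×10^-4 = 71.2 → laminar (Re < 2300)
f = 64/Re = 0.8989
h_f = f(L/D)V²/(2g) = 0.8989·(61.1/0.03250)·0.758²/(2·9.81) = 49.49 m

h_f ≈ 49.5 m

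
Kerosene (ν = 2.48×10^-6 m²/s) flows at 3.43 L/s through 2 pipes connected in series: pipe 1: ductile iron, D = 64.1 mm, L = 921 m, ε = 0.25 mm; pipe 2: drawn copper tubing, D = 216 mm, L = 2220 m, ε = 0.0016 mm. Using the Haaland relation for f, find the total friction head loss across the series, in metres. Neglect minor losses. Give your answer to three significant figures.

H ≈ 26.3 m

Pipe 1: V = 1.063 m/s, Re = 2.75×10^4, ε/D = 0.00390, f = 0.03157, h_1 = f(L/D)V²/2g = 26.12 m
Pipe 2: V = 0.09360 m/s, Re = 8150, ε/D = 7.41×10^-6, f = 0.03270, h_2 = f(L/D)V²/2g = 0.1501 m
Series → Q common, losses add: H = Σh = 26.27 m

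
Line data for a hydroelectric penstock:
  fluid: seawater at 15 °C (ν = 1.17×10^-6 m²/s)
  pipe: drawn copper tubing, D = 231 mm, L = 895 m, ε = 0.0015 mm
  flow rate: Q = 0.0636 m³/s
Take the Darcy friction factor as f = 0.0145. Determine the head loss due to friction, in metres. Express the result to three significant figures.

V = 4Q/(πD²) = 4·0.0636/(π·0.231²) = 1.518 m/s
h_f = f(L/D)V²/(2g) = 0.01450·(895/0.231)·1.518²/(2·9.81) = 6.594 m

h_f ≈ 6.59 m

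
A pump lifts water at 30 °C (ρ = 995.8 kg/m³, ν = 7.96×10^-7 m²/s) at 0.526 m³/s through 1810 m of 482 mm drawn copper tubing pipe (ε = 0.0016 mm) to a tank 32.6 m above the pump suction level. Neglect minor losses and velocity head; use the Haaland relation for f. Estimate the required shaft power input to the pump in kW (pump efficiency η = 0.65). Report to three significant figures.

V = 4Q/(πD²) = 2.883 m/s; Re = 1.75×10^6; ε/D = 3.32×10^-6; f = 0.01065
h_f = f(L/D)V²/2g = 16.95 m
Total head H = z + h_f = 32.6 + 16.95 = 49.55 m
P_hyd = ρgQH = 995.8·9.81·0.526·49.55 = 254.6 kW
P_shaft = P_hyd/η = 254.6/0.65 = 391.7 kW

P_shaft ≈ 392 kW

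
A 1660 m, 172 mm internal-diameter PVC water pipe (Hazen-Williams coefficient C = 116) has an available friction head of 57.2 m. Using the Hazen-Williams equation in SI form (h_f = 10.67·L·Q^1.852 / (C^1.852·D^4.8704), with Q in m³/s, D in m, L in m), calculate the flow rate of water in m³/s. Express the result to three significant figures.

Q ≈ 0.0512 m³/s

Rearranging: Q = [h_f·C^1.852·D^4.8704 / (10.67·L)]^(1/1.852)
Q = [57.2·116^1.852·0.172^4.8704 / (10.67·1660)]^0.540 = 0.05118 m³/s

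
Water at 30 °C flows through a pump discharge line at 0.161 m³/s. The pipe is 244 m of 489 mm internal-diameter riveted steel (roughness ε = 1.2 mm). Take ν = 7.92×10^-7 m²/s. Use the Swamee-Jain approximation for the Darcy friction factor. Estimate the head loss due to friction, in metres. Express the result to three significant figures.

V = 4Q/(πD²) = 4·0.161/(π·0.489²) = 0.8573 m/s
Re = VD/ν = 0.8573·0.489/7.92×10^-7 = 5.29×10^5 → turbulent
ε/D = 1.2/489 = 0.00245
Swamee-Jain: f = 0.02515
h_f = f(L/D)V²/(2g) = 0.02515·(244/0.489)·0.8573²/(2·9.81) = 0.4701 m

h_f ≈ 0.470 m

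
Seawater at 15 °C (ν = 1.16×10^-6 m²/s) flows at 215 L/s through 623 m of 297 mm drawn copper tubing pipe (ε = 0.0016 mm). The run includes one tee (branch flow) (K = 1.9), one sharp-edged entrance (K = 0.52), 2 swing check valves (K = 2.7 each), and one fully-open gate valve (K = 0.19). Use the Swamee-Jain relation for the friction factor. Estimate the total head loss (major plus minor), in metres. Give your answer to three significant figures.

V = 4Q/(πD²) = 3.103 m/s; V²/2g = 0.4909 m
Re = 7.95×10^5, ε/D = 5.39×10^-6 → f = 0.01219 (Swamee-Jain)
Major: h_f = f(L/D)·V²/2g = 0.01219·2098·0.4909 = 12.55 m
Minor: ΣK = 8.01; h_m = ΣK·V²/2g = 3.932 m
Total H_L = 12.55 + 3.932 = 16.48 m

H_L ≈ 16.5 m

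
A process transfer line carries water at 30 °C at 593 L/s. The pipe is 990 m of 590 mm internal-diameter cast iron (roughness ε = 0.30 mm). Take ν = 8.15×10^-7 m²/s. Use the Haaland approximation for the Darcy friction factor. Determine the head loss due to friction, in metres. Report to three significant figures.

V = 4Q/(πD²) = 4·0.593/(π·0.590²) = 2.169 m/s
Re = VD/ν = 2.169·0.590/8.15×10^-7 = 1.57×10^6 → turbulent
ε/D = 0.30/590 = 5.08×10^-4
Haaland: f = 0.01708
h_f = f(L/D)V²/(2g) = 0.01708·(990/0.590)·2.169²/(2·9.81) = 6.871 m

h_f ≈ 6.87 m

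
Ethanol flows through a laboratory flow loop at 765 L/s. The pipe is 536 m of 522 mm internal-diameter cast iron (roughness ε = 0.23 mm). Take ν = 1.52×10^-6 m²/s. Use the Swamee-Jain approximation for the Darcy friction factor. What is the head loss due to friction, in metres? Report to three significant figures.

V = 4Q/(πD²) = 4·0.765/(π·0.522²) = 3.575 m/s
Re = VD/ν = 3.575·0.522/1.52×10^-6 = 1.23×10^6 → turbulent
ε/D = 0.23/522 = 4.41×10^-4
Swamee-Jain: f = 0.01678
h_f = f(L/D)V²/(2g) = 0.01678·(536/0.522)·3.575²/(2·9.81) = 11.22 m

h_f ≈ 11.2 m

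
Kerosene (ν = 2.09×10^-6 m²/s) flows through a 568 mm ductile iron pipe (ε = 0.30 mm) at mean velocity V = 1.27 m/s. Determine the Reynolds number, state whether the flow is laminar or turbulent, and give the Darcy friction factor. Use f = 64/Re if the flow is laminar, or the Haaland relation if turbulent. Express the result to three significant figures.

Re = VD/ν = 1.270·0.568/2.09×10^-6 = 3.45×10^5
Re > 4000 → turbulent; ε/D = 5.28×10^-4
Haaland: f = 0.01808

Re ≈ 3.45×10^5; turbulent; f ≈ 0.0181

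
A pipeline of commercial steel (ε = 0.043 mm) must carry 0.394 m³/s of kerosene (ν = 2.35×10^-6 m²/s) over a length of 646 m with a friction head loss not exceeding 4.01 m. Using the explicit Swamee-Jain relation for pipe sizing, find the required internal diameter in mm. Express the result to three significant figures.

Swamee-Jain (Type III): D = 0.66·[ε^1.25·(LQ²/(gh_f))^4.75 + ν·Q^9.4·(L/(gh_f))^5.2]^0.04
LQ²/(gh_f) = 2.549; L/(gh_f) = 16.42
Term 1 = ε^1.25·(…)^4.75 = 2.97×10^-4; Term 2 = ν·Q^9.4·(…)^5.2 = 7.74×10^-4
D = 0.66·(2.97×10^-4 + 7.74×10^-4)^0.04 = 0.5020 m = 502 mm
Check: V = 1.99 m/s, Re = 4.25×10^5, f = 0.01459, h_f = 3.79 m ≈ 4.01 m ✓

D ≈ 502 mm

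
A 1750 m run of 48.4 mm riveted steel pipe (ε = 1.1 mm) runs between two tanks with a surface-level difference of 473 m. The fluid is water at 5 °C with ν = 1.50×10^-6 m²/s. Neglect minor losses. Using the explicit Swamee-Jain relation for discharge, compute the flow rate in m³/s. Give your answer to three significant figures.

Q ≈ 0.00410 m³/s

Swamee-Jain (Type II): Q = -0.965·√(gD⁵h_f/L)·ln[ε/(3.7D) + √(3.17ν²L/(gD³h_f))]
√(gD⁵h_f/L) = √(9.81·0.0484⁵·473/1750) = 8.392×10^-4
ε/(3.7D) = 0.00614; √(3.17ν²L/(gD³h_f)) = 1.54×10^-4
Q = -0.965·8.392×10^-4·ln(0.006297) = 0.004104 m³/s
Check: V = 2.23 m/s, Re = 7.20×10^4, f = 0.05190, h_f = 476 m ≈ 473 m ✓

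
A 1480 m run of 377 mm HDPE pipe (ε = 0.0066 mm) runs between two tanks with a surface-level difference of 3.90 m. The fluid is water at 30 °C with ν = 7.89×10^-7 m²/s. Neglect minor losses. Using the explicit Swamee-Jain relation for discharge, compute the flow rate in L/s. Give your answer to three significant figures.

Swamee-Jain (Type II): Q = -0.965·√(gD⁵h_f/L)·ln[ε/(3.7D) + √(3.17ν²L/(gD³h_f))]
√(gD⁵h_f/L) = √(9.81·0.377⁵·3.90/1480) = 0.01403
ε/(3.7D) = 4.73×10^-6; √(3.17ν²L/(gD³h_f)) = 3.77×10^-5
Q = -0.965·0.01403·ln(4.248×10^-5) = 0.1363 m³/s
Check: V = 1.22 m/s, Re = 5.83×10^5, f = 0.01304, h_f = 3.89 m ≈ 3.90 m ✓

Q ≈ 136 L/s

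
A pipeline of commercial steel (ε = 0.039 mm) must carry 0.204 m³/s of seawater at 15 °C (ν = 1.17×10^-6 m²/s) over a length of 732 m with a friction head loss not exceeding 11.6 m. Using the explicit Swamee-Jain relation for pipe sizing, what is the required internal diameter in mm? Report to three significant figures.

Swamee-Jain (Type III): D = 0.66·[ε^1.25·(LQ²/(gh_f))^4.75 + ν·Q^9.4·(L/(gh_f))^5.2]^0.04
LQ²/(gh_f) = 0.2677; L/(gh_f) = 6.433
Term 1 = ε^1.25·(…)^4.75 = 5.89×10^-9; Term 2 = ν·Q^9.4·(…)^5.2 = 6.06×10^-9
D = 0.66·(5.89×10^-9 + 6.06×10^-9)^0.04 = 0.3182 m = 318 mm
Check: V = 2.57 m/s, Re = 6.98×10^5, f = 0.01425, h_f = 11.0 m ≈ 11.6 m ✓

D ≈ 318 mm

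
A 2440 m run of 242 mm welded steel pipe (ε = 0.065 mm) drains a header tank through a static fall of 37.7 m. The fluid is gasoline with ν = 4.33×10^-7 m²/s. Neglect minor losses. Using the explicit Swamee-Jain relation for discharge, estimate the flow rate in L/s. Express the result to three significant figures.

Q ≈ 101 L/s

Swamee-Jain (Type II): Q = -0.965·√(gD⁵h_f/L)·ln[ε/(3.7D) + √(3.17ν²L/(gD³h_f))]
√(gD⁵h_f/L) = √(9.81·0.242⁵·37.7/2440) = 0.01122
ε/(3.7D) = 7.26×10^-5; √(3.17ν²L/(gD³h_f)) = 1.66×10^-5
Q = -0.965·0.01122·ln(8.923×10^-5) = 0.1009 m³/s
Check: V = 2.19 m/s, Re = 1.23×10^6, f = 0.01533, h_f = 37.9 m ≈ 37.7 m ✓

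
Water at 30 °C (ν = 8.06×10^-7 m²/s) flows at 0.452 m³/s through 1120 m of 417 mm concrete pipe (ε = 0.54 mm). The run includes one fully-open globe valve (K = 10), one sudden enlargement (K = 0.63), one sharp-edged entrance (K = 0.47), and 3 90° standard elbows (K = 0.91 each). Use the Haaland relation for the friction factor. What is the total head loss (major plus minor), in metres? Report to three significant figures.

H_L ≈ 39.4 m

V = 4Q/(πD²) = 3.310 m/s; V²/2g = 0.5583 m
Re = 1.71×10^6, ε/D = 0.00129 → f = 0.02110 (Haaland)
Major: h_f = f(L/D)·V²/2g = 0.02110·2686·0.5583 = 31.64 m
Minor: ΣK = 13.8; h_m = ΣK·V²/2g = 7.721 m
Total H_L = 31.64 + 7.721 = 39.37 m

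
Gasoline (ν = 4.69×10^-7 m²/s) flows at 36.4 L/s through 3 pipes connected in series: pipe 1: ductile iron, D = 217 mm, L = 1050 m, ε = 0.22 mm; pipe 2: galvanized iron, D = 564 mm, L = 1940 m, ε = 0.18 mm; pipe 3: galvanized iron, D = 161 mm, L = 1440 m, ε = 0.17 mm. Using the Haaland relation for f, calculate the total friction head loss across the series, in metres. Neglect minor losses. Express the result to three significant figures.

H ≈ 34.6 m

Pipe 1: V = 0.9842 m/s, Re = 4.55×10^5, ε/D = 0.00101, f = 0.02031, h_1 = f(L/D)V²/2g = 4.851 m
Pipe 2: V = 0.1457 m/s, Re = 1.75×10^5, ε/D = 3.19×10^-4, f = 0.01789, h_2 = f(L/D)V²/2g = 0.06658 m
Pipe 3: V = 1.788 m/s, Re = 6.14×10^5, ε/D = 0.00106, f = 0.02035, h_3 = f(L/D)V²/2g = 29.66 m
Series → Q common, losses add: H = Σh = 34.58 m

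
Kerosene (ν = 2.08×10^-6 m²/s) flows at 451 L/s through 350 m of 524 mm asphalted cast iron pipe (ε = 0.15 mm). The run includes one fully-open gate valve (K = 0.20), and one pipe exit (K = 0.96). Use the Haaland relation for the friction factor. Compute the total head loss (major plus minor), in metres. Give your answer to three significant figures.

V = 4Q/(πD²) = 2.091 m/s; V²/2g = 0.2229 m
Re = 5.27×10^5, ε/D = 2.86×10^-4 → f = 0.01599 (Haaland)
Major: h_f = f(L/D)·V²/2g = 0.01599·667.9·0.2229 = 2.381 m
Minor: ΣK = 1.16; h_m = ΣK·V²/2g = 0.2586 m
Total H_L = 2.381 + 0.2586 = 2.639 m

H_L ≈ 2.64 m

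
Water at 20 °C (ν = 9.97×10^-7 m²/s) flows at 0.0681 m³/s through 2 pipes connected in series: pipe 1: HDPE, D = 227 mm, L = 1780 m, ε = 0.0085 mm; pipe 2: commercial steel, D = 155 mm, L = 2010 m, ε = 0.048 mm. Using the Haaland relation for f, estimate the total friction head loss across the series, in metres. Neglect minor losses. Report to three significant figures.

H ≈ 155 m

Pipe 1: V = 1.683 m/s, Re = 3.83×10^5, ε/D = 3.74×10^-5, f = 0.01409, h_1 = f(L/D)V²/2g = 15.94 m
Pipe 2: V = 3.609 m/s, Re = 5.61×10^5, ε/D = 3.10×10^-4, f = 0.01612, h_2 = f(L/D)V²/2g = 138.8 m
Series → Q common, losses add: H = Σh = 154.7 m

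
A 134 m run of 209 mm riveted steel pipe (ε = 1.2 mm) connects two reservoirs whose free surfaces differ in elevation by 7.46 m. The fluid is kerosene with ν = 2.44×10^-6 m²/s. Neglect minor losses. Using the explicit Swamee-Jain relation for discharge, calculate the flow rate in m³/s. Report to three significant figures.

Swamee-Jain (Type II): Q = -0.965·√(gD⁵h_f/L)·ln[ε/(3.7D) + √(3.17ν²L/(gD³h_f))]
√(gD⁵h_f/L) = √(9.81·0.209⁵·7.46/134) = 0.01476
ε/(3.7D) = 0.00155; √(3.17ν²L/(gD³h_f)) = 6.15×10^-5
Q = -0.965·0.01476·ln(0.001613) = 0.09156 m³/s
Check: V = 2.67 m/s, Re = 2.29×10^5, f = 0.03222, h_f = 7.50 m ≈ 7.46 m ✓

Q ≈ 0.0916 m³/s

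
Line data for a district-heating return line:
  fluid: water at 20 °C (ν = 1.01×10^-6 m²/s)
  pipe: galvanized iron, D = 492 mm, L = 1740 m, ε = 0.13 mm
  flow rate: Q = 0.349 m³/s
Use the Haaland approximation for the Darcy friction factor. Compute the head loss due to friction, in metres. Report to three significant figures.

V = 4Q/(πD²) = 4·0.349/(π·0.492²) = 1.836 m/s
Re = VD/ν = 1.836·0.492/1.01×10^-6 = 8.94×10^5 → turbulent
ε/D = 0.13/492 = 2.64×10^-4
Haaland: f = 0.01534
h_f = f(L/D)V²/(2g) = 0.01534·(1740/0.492)·1.836²/(2·9.81) = 9.318 m

h_f ≈ 9.32 m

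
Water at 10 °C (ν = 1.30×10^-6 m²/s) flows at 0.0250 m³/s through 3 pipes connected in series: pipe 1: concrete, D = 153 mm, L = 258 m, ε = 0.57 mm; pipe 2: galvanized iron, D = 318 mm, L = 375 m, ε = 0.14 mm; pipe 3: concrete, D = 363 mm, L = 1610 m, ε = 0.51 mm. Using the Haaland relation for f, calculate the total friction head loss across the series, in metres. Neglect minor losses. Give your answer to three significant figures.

Pipe 1: V = 1.360 m/s, Re = 1.60×10^5, ε/D = 0.00373, f = 0.02854, h_1 = f(L/D)V²/2g = 4.535 m
Pipe 2: V = 0.3148 m/s, Re = 7.70×10^4, ε/D = 4.40×10^-4, f = 0.02056, h_2 = f(L/D)V²/2g = 0.1225 m
Pipe 3: V = 0.2416 m/s, Re = 6.75×10^4, ε/D = 0.00140, f = 0.02406, h_3 = f(L/D)V²/2g = 0.3174 m
Series → Q common, losses add: H = Σh = 4.975 m

H ≈ 4.97 m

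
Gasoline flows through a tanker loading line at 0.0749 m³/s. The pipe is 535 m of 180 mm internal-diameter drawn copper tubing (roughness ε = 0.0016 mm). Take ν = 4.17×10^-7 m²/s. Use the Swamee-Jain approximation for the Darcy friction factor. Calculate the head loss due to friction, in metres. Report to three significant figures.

V = 4Q/(πD²) = 4·0.0749/(π·0.180²) = 2.943 m/s
Re = VD/ν = 2.943·0.180/4.17×10^-7 = 1.27×10^6 → turbulent
ε/D = 0.0016/180 = 8.89×10^-6
Swamee-Jain: f = 0.01141
h_f = f(L/D)V²/(2g) = 0.01141·(535/0.180)·2.943²/(2·9.81) = 14.97 m

h_f ≈ 15.0 m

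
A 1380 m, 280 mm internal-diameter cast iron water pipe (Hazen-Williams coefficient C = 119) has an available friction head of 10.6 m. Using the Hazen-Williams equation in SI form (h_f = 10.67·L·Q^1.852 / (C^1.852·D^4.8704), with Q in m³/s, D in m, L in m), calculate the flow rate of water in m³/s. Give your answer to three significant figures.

Rearranging: Q = [h_f·C^1.852·D^4.8704 / (10.67·L)]^(1/1.852)
Q = [10.6·119^1.852·0.280^4.8704 / (10.67·1380)]^0.540 = 0.08409 m³/s

Q ≈ 0.0841 m³/s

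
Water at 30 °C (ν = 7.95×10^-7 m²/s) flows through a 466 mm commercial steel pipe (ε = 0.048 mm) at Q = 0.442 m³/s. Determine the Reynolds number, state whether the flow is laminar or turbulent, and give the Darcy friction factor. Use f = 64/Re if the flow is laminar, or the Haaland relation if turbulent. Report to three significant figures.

V = 4Q/(πD²) = 2.592 m/s
Re = VD/ν = 2.592·0.466/7.95×10^-7 = 1.52×10^6
Re > 4000 → turbulent; ε/D = 1.03×10^-4
Haaland: f = 0.01298

Re ≈ 1.52×10^6; turbulent; f ≈ 0.0130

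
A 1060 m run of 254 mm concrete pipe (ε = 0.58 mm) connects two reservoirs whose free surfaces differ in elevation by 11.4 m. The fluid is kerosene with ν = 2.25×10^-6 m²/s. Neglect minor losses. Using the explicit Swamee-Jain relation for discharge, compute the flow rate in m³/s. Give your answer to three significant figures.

Swamee-Jain (Type II): Q = -0.965·√(gD⁵h_f/L)·ln[ε/(3.7D) + √(3.17ν²L/(gD³h_f))]
√(gD⁵h_f/L) = √(9.81·0.254⁵·11.4/1060) = 0.01056
ε/(3.7D) = 6.17×10^-4; √(3.17ν²L/(gD³h_f)) = 9.63×10^-5
Q = -0.965·0.01056·ln(7.135×10^-4) = 0.07384 m³/s
Check: V = 1.46 m/s, Re = 1.65×10^5, f = 0.02544, h_f = 11.5 m ≈ 11.4 m ✓

Q ≈ 0.0738 m³/s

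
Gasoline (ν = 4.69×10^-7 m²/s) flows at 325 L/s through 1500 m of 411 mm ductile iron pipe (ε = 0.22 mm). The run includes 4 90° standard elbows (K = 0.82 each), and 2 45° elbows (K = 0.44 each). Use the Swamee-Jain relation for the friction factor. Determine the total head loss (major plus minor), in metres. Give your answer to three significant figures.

H_L ≈ 20.5 m

V = 4Q/(πD²) = 2.450 m/s; V²/2g = 0.3059 m
Re = 2.15×10^6, ε/D = 5.35×10^-4 → f = 0.01725 (Swamee-Jain)
Major: h_f = f(L/D)·V²/2g = 0.01725·3650·0.3059 = 19.26 m
Minor: ΣK = 4.16; h_m = ΣK·V²/2g = 1.272 m
Total H_L = 19.26 + 1.272 = 20.53 m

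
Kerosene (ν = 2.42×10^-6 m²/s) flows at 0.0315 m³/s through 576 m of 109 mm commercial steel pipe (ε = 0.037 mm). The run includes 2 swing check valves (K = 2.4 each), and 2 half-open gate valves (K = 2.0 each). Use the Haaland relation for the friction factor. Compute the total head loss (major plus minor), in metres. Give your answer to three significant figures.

H_L ≈ 61.3 m

V = 4Q/(πD²) = 3.376 m/s; V²/2g = 0.5808 m
Re = 1.52×10^5, ε/D = 3.39×10^-4 → f = 0.01831 (Haaland)
Major: h_f = f(L/D)·V²/2g = 0.01831·5284·0.5808 = 56.19 m
Minor: ΣK = 8.80; h_m = ΣK·V²/2g = 5.111 m
Total H_L = 56.19 + 5.111 = 61.30 m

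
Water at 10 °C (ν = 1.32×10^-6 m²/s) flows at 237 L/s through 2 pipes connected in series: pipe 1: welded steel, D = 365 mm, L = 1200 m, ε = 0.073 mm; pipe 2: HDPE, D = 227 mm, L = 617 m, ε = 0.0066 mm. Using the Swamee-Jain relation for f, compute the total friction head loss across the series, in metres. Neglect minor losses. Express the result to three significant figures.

H ≈ 71.4 m

Pipe 1: V = 2.265 m/s, Re = 6.26×10^5, ε/D = 2.00×10^-4, f = 0.01523, h_1 = f(L/D)V²/2g = 13.09 m
Pipe 2: V = 5.856 m/s, Re = 1.01×10^6, ε/D = 2.91×10^-5, f = 0.01227, h_2 = f(L/D)V²/2g = 58.27 m
Series → Q common, losses add: H = Σh = 71.36 m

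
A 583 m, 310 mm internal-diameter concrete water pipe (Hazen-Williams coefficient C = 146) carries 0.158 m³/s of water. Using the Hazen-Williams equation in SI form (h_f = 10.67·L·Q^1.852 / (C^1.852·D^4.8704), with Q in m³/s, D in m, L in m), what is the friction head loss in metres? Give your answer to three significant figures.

h_f ≈ 6.01 m

h_f = 10.67·583·0.158^1.852 / (146^1.852·0.310^4.8704) = 6.007 m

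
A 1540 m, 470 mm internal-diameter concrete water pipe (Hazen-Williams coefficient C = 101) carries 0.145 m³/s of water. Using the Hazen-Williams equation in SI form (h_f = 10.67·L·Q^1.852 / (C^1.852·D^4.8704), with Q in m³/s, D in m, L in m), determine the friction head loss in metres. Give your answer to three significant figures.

h_f ≈ 3.53 m

h_f = 10.67·1540·0.145^1.852 / (101^1.852·0.470^4.8704) = 3.528 m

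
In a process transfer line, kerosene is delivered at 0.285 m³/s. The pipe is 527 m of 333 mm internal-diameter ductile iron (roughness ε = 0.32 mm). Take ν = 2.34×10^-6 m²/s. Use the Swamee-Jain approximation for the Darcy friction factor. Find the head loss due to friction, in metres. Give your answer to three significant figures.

h_f ≈ 17.5 m

V = 4Q/(πD²) = 4·0.285/(π·0.333²) = 3.272 m/s
Re = VD/ν = 3.272·0.333/2.34×10^-6 = 4.66×10^5 → turbulent
ε/D = 0.32/333 = 9.61×10^-4
Swamee-Jain: f = 0.02023
h_f = f(L/D)V²/(2g) = 0.02023·(527/0.333)·3.272²/(2·9.81) = 17.47 m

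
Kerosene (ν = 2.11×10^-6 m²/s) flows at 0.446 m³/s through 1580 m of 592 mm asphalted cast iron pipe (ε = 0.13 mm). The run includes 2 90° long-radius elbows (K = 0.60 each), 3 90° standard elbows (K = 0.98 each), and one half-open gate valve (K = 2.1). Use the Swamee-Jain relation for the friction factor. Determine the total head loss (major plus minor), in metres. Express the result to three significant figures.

V = 4Q/(πD²) = 1.620 m/s; V²/2g = 0.1338 m
Re = 4.55×10^5, ε/D = 2.20×10^-4 → f = 0.01582 (Swamee-Jain)
Major: h_f = f(L/D)·V²/2g = 0.01582·2669·0.1338 = 5.649 m
Minor: ΣK = 6.24; h_m = ΣK·V²/2g = 0.8350 m
Total H_L = 5.649 + 0.8350 = 6.484 m

H_L ≈ 6.48 m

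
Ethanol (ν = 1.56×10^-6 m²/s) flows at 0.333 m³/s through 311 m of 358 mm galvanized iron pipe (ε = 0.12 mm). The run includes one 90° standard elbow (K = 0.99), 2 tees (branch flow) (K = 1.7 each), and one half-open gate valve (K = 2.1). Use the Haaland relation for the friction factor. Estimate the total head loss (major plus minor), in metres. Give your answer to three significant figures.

H_L ≈ 11.4 m

V = 4Q/(πD²) = 3.308 m/s; V²/2g = 0.5578 m
Re = 7.59×10^5, ε/D = 3.35×10^-4 → f = 0.01608 (Haaland)
Major: h_f = f(L/D)·V²/2g = 0.01608·868.7·0.5578 = 7.794 m
Minor: ΣK = 6.49; h_m = ΣK·V²/2g = 3.620 m
Total H_L = 7.794 + 3.620 = 11.41 m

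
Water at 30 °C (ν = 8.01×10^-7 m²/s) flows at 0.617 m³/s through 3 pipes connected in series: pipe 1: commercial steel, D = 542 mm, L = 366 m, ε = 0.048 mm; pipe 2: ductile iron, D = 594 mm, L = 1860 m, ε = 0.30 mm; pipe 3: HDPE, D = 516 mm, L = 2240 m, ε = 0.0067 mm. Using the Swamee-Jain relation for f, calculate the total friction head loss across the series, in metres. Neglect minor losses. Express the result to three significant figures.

Pipe 1: V = 2.674 m/s, Re = 1.81×10^6, ε/D = 8.86×10^-5, f = 0.01275, h_1 = f(L/D)V²/2g = 3.139 m
Pipe 2: V = 2.226 m/s, Re = 1.65×10^6, ε/D = 5.05×10^-4, f = 0.01712, h_2 = f(L/D)V²/2g = 13.55 m
Pipe 3: V = 2.951 m/s, Re = 1.90×10^6, ε/D = 1.30×10^-5, f = 0.01091, h_3 = f(L/D)V²/2g = 21.01 m
Series → Q common, losses add: H = Σh = 37.70 m

H ≈ 37.7 m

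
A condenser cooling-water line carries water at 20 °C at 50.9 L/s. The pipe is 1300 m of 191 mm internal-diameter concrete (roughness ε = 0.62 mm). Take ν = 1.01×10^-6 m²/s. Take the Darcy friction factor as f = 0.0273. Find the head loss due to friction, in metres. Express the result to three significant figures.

h_f ≈ 29.9 m

V = 4Q/(πD²) = 4·0.0509/(π·0.191²) = 1.776 m/s
h_f = f(L/D)V²/(2g) = 0.02730·(1300/0.191)·1.776²/(2·9.81) = 29.89 m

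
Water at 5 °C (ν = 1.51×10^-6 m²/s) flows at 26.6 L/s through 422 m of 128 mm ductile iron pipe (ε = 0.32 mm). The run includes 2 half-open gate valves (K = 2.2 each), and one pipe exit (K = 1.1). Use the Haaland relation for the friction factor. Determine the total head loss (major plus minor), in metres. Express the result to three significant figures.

H_L ≈ 19.6 m

V = 4Q/(πD²) = 2.067 m/s; V²/2g = 0.2178 m
Re = 1.75×10^5, ε/D = 0.00250 → f = 0.02569 (Haaland)
Major: h_f = f(L/D)·V²/2g = 0.02569·3297·0.2178 = 18.45 m
Minor: ΣK = 5.50; h_m = ΣK·V²/2g = 1.198 m
Total H_L = 18.45 + 1.198 = 19.65 m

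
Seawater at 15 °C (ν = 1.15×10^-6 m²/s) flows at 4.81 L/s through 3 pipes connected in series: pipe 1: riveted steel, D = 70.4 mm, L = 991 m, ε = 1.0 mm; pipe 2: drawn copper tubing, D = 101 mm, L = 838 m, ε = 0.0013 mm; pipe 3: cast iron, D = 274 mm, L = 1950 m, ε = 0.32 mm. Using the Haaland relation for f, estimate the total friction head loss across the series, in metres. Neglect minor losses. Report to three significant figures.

H ≈ 50.9 m

Pipe 1: V = 1.236 m/s, Re = 7.56×10^4, ε/D = 0.0142, f = 0.04353, h_1 = f(L/D)V²/2g = 47.68 m
Pipe 2: V = 0.6004 m/s, Re = 5.27×10^4, ε/D = 1.29×10^-5, f = 0.02050, h_2 = f(L/D)V²/2g = 3.124 m
Pipe 3: V = 0.08157 m/s, Re = 1.94×10^4, ε/D = 0.00117, f = 0.02810, h_3 = f(L/D)V²/2g = 0.06783 m
Series → Q common, losses add: H = Σh = 50.88 m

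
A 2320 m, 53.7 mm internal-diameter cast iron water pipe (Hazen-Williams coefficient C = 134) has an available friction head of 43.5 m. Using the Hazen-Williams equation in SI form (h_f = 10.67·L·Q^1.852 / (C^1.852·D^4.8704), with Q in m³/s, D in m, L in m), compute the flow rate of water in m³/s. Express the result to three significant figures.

Q ≈ 0.00199 m³/s

Rearranging: Q = [h_f·C^1.852·D^4.8704 / (10.67·L)]^(1/1.852)
Q = [43.5·134^1.852·0.0537^4.8704 / (10.67·2320)]^0.540 = 0.001993 m³/s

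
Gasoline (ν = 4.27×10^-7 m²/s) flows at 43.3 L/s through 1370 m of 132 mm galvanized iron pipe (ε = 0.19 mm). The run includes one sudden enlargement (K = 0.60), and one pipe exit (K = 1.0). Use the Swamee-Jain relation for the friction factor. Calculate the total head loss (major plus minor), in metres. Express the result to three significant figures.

H_L ≈ 116 m

V = 4Q/(πD²) = 3.164 m/s; V²/2g = 0.5103 m
Re = 9.78×10^5, ε/D = 0.00144 → f = 0.02182 (Swamee-Jain)
Major: h_f = f(L/D)·V²/2g = 0.02182·10379·0.5103 = 115.6 m
Minor: ΣK = 1.60; h_m = ΣK·V²/2g = 0.8164 m
Total H_L = 115.6 + 0.8164 = 116.4 m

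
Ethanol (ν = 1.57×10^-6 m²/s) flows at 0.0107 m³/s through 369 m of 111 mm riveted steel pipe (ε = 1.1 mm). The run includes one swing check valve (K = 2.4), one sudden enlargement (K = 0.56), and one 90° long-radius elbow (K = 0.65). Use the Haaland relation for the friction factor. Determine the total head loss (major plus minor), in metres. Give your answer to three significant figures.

V = 4Q/(πD²) = 1.106 m/s; V²/2g = 0.06232 m
Re = 7.82×10^4, ε/D = 0.00991 → f = 0.03858 (Haaland)
Major: h_f = f(L/D)·V²/2g = 0.03858·3324·0.06232 = 7.992 m
Minor: ΣK = 3.61; h_m = ΣK·V²/2g = 0.2250 m
Total H_L = 7.992 + 0.2250 = 8.217 m

H_L ≈ 8.22 m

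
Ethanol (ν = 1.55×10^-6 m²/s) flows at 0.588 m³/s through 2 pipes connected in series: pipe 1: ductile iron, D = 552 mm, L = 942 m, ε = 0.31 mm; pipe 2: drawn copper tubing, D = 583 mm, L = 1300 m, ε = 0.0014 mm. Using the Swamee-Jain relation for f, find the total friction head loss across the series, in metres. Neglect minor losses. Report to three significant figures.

Pipe 1: V = 2.457 m/s, Re = 8.75×10^5, ε/D = 5.62×10^-4, f = 0.01777, h_1 = f(L/D)V²/2g = 9.332 m
Pipe 2: V = 2.203 m/s, Re = 8.28×10^5, ε/D = 2.40×10^-6, f = 0.01204, h_2 = f(L/D)V²/2g = 6.638 m
Series → Q common, losses add: H = Σh = 15.97 m

H ≈ 16.0 m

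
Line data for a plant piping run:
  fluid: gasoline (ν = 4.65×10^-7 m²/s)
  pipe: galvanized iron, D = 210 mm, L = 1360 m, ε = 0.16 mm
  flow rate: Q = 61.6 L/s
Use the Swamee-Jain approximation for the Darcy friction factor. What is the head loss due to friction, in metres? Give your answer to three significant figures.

h_f ≈ 19.8 m

V = 4Q/(πD²) = 4·0.0616/(π·0.210²) = 1.778 m/s
Re = VD/ν = 1.778·0.210/4.65×10^-7 = 8.03×10^5 → turbulent
ε/D = 0.16/210 = 7.62×10^-4
Swamee-Jain: f = 0.01896
h_f = f(L/D)V²/(2g) = 0.01896·(1360/0.210)·1.778²/(2·9.81) = 19.79 m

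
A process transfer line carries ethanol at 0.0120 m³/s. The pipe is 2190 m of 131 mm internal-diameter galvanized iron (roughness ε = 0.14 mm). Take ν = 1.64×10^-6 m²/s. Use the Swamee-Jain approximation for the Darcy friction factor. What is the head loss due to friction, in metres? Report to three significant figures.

V = 4Q/(πD²) = 4·0.0120/(π·0.131²) = 0.8903 m/s
Re = VD/ν = 0.8903·0.131/1.64×10^-6 = 7.11×10^4 → turbulent
ε/D = 0.14/131 = 0.00107
Swamee-Jain: f = 0.02336
h_f = f(L/D)V²/(2g) = 0.02336·(2190/0.131)·0.8903²/(2·9.81) = 15.78 m

h_f ≈ 15.8 m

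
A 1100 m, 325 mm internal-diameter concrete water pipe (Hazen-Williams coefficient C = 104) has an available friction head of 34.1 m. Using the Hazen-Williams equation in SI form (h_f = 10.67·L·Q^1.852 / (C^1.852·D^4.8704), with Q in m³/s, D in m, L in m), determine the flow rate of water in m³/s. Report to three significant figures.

Q ≈ 0.231 m³/s

Rearranging: Q = [h_f·C^1.852·D^4.8704 / (10.67·L)]^(1/1.852)
Q = [34.1·104^1.852·0.325^4.8704 / (10.67·1100)]^0.540 = 0.2310 m³/s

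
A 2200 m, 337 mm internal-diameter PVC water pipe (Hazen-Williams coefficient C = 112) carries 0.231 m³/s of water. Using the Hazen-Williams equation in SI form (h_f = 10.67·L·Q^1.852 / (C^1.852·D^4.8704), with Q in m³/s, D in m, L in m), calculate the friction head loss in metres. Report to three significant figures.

h_f ≈ 49.8 m

h_f = 10.67·2200·0.231^1.852 / (112^1.852·0.337^4.8704) = 49.83 m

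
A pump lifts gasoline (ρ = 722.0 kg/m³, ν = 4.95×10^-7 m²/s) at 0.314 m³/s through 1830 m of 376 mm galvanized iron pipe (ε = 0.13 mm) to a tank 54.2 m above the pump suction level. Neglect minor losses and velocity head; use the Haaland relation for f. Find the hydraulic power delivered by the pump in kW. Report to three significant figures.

P_hyd ≈ 190 kW

V = 4Q/(πD²) = 2.828 m/s; Re = 2.15×10^6; ε/D = 3.46×10^-4; f = 0.01570
h_f = f(L/D)V²/2g = 31.16 m
Total head H = z + h_f = 54.2 + 31.16 = 85.36 m
P_hyd = ρgQH = 722.0·9.81·0.314·85.36 = 189.8 kW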